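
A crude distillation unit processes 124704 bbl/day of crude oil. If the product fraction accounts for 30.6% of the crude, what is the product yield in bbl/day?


Crude throughput = 124704 bbl/day
Fraction yield = 30.6%
yield = throughput * fraction / 100
yield = 124704 * 30.6 / 100 = 38159.424

38159.424 bbl/day


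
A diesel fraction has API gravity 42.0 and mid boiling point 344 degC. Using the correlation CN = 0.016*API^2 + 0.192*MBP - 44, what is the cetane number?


CN = 0.016 * 42.0^2 + 0.192 * 344 - 44
CN = 28.224 + 66.048 - 44 = 50.272

50.272


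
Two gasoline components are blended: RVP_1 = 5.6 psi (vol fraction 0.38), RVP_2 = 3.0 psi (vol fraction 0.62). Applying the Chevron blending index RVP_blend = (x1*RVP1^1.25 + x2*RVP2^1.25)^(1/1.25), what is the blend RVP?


Chevron index: RVP_blend = (sum xi*RVPi^1.25)^(1/1.25)
RVP^1.25 terms: 0.38 * 5.6^1.25 + 0.62 * 3.0^1.25 = 5.72145
RVP_blend = 5.72145^(1/1.25) = 4.036

4.036 psi


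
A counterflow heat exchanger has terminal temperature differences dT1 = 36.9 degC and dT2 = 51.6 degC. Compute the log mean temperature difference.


LMTD = (dT1 - dT2) / ln(dT1/dT2)
= (36.9 - 51.6) / ln(36.9 / 51.6) = -14.7 / -0.33531 = 43.84

43.84 degC


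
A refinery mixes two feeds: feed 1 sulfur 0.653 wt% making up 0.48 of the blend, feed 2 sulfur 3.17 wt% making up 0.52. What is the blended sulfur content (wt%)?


Linear sulfur blending: S_blend = x1*S1 + x2*S2
Contribution 1: 0.48 * 0.653 = 0.31344 wt%
Contribution 2: 0.52 * 3.17 = 1.6484 wt%
S_blend = 0.31344 + 1.6484 = 1.96184

1.96184 wt%


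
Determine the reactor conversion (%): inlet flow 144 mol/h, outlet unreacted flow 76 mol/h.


X = (F_in - F_out) / F_in * 100
Moles reacted = 144 - 76 = 68
X = 68 / 144 * 100
= 0.4722 * 100
= 47.22 %

47.22 %


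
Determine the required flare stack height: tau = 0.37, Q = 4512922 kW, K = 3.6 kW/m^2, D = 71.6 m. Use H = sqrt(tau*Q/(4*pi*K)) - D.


tau*Q/(4*pi*K) = 0.37 * 4512922 / (4 * pi * 3.6) = 36910.3
sqrt(36910.3) = 192.121
H = 192.121 - 71.6 = 120.5

120.5 m


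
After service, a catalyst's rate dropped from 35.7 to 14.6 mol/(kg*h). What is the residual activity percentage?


Activity (%) = (rate_used / rate_fresh) * 100
rate_used = 14.6, rate_fresh = 35.7
= (14.6 / 35.7) * 100
= 0.4090 * 100 = 40.90

40.90 %


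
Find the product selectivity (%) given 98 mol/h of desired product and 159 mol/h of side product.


Selectivity = desired / (desired + undesired) * 100
Total products = 98 + 159 = 257 mol/h
S = 98 / 257 * 100
= 0.3813 * 100
= 38.13 %

38.13 %


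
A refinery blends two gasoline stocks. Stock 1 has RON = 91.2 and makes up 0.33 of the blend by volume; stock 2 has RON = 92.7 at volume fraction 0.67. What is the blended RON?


Linear blending: RON_blend = sum(vi * RONi)
Contribution 1: 0.33 * 91.2 = 30.096
Contribution 2: 0.67 * 92.7 = 62.109
RON_blend = 30.096 + 62.109 = 92.205

92.205


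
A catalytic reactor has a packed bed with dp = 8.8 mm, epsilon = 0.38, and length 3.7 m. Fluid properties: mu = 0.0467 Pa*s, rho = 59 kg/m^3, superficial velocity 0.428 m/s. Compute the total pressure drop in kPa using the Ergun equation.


dp = 8.8 mm = 0.0088 m
Viscous term = 150*0.0467*0.428*(1-0.38)^2 / (0.0088^2*0.38^3) = 271218
Inertial term = 1.75*59*0.428^2*(1-0.38) / (0.0088*0.38^3) = 24284.9
dP/L = 271218 + 24284.9 = 295503 Pa/m
dP = 295503 * 3.7 / 1000 = 1093 kPa

1093 kPa


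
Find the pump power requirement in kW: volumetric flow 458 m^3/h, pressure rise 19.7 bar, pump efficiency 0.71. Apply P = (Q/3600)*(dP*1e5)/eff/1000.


Q = 458 / 3600 = 0.127222 m^3/s
P = 0.127222 * (19.7 * 1e5) / 0.71 / 1000 = 353.0

353.0 kW


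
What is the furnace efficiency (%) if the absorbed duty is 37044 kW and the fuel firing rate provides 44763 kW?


Furnace efficiency = Q_absorbed / Q_fuel * 100
= 37044 / 44763 * 100 = 82.76

82.76 %


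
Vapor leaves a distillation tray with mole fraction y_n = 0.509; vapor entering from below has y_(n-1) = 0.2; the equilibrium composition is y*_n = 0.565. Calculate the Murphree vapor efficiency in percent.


Murphree vapor efficiency: EMV = (y_n - y_(n-1)) / (y*_n - y_(n-1)) * 100
EMV = (0.509 - 0.2) / (0.565 - 0.2) * 100 = 0.309 / 0.365 * 100 = 84.66

84.66 %


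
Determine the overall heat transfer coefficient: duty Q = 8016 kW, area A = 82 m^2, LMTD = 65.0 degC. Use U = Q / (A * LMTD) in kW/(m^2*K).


From Q = U*A*LMTD, U = Q / (A * LMTD)
U = 8016 / (82 * 65.0) = 8016 / 5330 = 1.504

1.504 kW/(m^2*K)


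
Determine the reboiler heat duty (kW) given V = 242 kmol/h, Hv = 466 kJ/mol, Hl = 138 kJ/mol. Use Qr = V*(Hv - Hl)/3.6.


Qr = 242 * (466 - 138) / 3.6 = 242 * 328 / 3.6 = 22050

22050 kW


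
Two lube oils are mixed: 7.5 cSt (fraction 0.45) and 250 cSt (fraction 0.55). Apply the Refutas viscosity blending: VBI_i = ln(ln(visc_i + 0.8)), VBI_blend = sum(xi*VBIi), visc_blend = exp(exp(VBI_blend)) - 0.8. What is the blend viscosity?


Refutas method: VBN_i = 14.534*ln(ln(visc_i + 0.8)) + 10.975, blended linearly by mass fraction; since VBN is linear in VBI_i = ln(ln(visc_i + 0.8)) and the fractions sum to 1, blend VBI directly: visc = exp(exp(VBI_blend)) - 0.8
VBI_1 = ln(ln(7.5 + 0.8)) = 0.749648
VBI_2 = ln(ln(250 + 0.8)) = 1.70922
VBI_blend = 0.45 * 0.749648 + 0.55 * 1.70922 = 1.27741
visc_blend = exp(exp(1.27741)) - 0.8 = 35.34

35.34 cSt


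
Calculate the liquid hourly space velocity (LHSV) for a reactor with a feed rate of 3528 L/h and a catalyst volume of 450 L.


LHSV = volumetric feed rate / catalyst volume
= 3528 L/h / 450 L
= 7.840 h^-1

7.840 h^-1


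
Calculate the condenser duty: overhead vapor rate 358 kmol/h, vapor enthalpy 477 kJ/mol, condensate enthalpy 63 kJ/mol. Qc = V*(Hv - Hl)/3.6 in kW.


Qc = 358 * (477 - 63) / 3.6 = 358 * 414 / 3.6 = 41170

41170 kW


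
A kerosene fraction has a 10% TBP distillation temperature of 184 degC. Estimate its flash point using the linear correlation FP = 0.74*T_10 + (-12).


FP = 0.74 * 184 + (-12) = 124.16

124.16 degC


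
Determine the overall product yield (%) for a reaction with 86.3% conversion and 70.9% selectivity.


Overall yield = conversion (%) * selectivity (%) / 100
Conversion = 86.3%, Selectivity = 70.9%
Y = 86.3 * 70.9 / 100
= 61.1867 %

61.1867 %


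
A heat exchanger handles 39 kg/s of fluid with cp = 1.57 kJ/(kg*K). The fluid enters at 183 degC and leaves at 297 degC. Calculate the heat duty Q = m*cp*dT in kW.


Q = m_dot * cp * delta_T
delta_T = 297 - 183 = 114 K
Q = 39 * 1.57 * 114
= 61.23 * 114
= 6980.22 kW

6980.22 kW


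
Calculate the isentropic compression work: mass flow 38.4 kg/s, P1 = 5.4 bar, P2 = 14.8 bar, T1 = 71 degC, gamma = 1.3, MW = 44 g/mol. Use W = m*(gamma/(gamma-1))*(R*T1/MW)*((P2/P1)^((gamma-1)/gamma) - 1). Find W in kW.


Isentropic work: W = m*(gamma/(gamma-1))*(R*T1/MW)*((P2/P1)^((gamma-1)/gamma) - 1)
T1 = 71 + 273.15 = 344.15 K
Pressure ratio = 14.8 / 5.4 = 2.74074
Exponent = (1.3 - 1)/1.3 = 0.230769
(P2/P1)^exp - 1 = 2.74074^0.230769 - 1 = 0.261962
W = 38.4 * 1.3 / 0.3 * 8.314 * 344.15 / 44 * 0.261962 = 2835

2835 kW


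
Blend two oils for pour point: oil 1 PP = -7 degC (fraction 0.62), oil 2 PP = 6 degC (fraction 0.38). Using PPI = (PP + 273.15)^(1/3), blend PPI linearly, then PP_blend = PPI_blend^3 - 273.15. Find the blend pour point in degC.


PPI_1 = (-7 + 273.15)^(1/3) = 6.432436
PPI_2 = (6 + 273.15)^(1/3) = 6.535506
PPI_blend = 0.62 * 6.432436 + 0.38 * 6.535506 = 6.471603
PP_blend = 6.471603^3 - 273.15 = 271.0414 - 273.15 = -2.11

-2.11 degC


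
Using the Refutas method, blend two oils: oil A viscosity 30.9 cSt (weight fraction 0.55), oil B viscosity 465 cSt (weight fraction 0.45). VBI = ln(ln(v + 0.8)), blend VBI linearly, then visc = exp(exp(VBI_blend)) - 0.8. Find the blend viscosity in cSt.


Refutas method: VBN_i = 14.534*ln(ln(visc_i + 0.8)) + 10.975, blended linearly by mass fraction; since VBN is linear in VBI_i = ln(ln(visc_i + 0.8)) and the fractions sum to 1, blend VBI directly: visc = exp(exp(VBI_blend)) - 0.8
VBI_1 = ln(ln(30.9 + 0.8)) = 1.2402
VBI_2 = ln(ln(465 + 0.8)) = 1.81544
VBI_blend = 0.55 * 1.2402 + 0.45 * 1.81544 = 1.49906
visc_blend = exp(exp(1.49906)) - 0.8 = 87.21

87.21 cSt


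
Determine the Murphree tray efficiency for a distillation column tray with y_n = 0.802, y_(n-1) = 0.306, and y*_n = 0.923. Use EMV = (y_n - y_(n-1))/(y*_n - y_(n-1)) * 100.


Murphree vapor efficiency: EMV = (y_n - y_(n-1)) / (y*_n - y_(n-1)) * 100
EMV = (0.802 - 0.306) / (0.923 - 0.306) * 100 = 0.496 / 0.617 * 100 = 80.39

80.39 %


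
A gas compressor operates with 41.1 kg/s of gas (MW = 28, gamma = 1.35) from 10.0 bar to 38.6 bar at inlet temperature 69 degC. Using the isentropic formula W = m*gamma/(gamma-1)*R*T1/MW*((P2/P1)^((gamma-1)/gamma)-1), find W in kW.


Isentropic work: W = m*(gamma/(gamma-1))*(R*T1/MW)*((P2/P1)^((gamma-1)/gamma) - 1)
T1 = 69 + 273.15 = 342.15 K
Pressure ratio = 38.6 / 10.0 = 3.86
Exponent = (1.35 - 1)/1.35 = 0.259259
(P2/P1)^exp - 1 = 3.86^0.259259 - 1 = 0.419313
W = 41.1 * 1.35 / 0.35 * 8.314 * 342.15 / 28 * 0.419313 = 6753

6753 kW


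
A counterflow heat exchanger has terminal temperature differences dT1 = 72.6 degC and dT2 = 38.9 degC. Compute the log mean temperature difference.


LMTD = (dT1 - dT2) / ln(dT1/dT2)
= (72.6 - 38.9) / ln(72.6 / 38.9) = 33.7 / 0.623971 = 54.01

54.01 degC


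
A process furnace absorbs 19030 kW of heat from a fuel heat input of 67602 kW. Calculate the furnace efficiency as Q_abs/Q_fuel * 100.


Furnace efficiency = Q_absorbed / Q_fuel * 100
= 19030 / 67602 * 100 = 28.15

28.15 %


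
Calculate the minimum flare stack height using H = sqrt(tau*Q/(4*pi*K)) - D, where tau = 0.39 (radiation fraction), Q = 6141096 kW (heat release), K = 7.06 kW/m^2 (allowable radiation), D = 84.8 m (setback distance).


tau*Q/(4*pi*K) = 0.39 * 6141096 / (4 * pi * 7.06) = 26995.8
sqrt(26995.8) = 164.304
H = 164.304 - 84.8 = 79.50

79.50 m


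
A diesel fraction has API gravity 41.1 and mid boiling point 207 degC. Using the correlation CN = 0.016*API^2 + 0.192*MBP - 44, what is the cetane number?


CN = 0.016 * 41.1^2 + 0.192 * 207 - 44
CN = 27.02736 + 39.744 - 44 = 22.77136

22.77136


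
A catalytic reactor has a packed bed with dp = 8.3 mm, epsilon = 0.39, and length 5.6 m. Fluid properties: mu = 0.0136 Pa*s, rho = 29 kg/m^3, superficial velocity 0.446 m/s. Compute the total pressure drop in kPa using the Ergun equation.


dp = 8.3 mm = 0.0083 m
Viscous term = 150*0.0136*0.446*(1-0.39)^2 / (0.0083^2*0.39^3) = 82846.6
Inertial term = 1.75*29*0.446^2*(1-0.39) / (0.0083*0.39^3) = 12507.3
dP/L = 82846.6 + 12507.3 = 95353.9 Pa/m
dP = 95353.9 * 5.6 / 1000 = 534.0 kPa

534.0 kPa


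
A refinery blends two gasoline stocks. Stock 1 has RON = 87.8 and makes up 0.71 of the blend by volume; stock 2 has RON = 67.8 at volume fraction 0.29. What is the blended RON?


Linear blending: RON_blend = sum(vi * RONi)
Contribution 1: 0.71 * 87.8 = 62.338
Contribution 2: 0.29 * 67.8 = 19.662
RON_blend = 62.338 + 19.662 = 82

82


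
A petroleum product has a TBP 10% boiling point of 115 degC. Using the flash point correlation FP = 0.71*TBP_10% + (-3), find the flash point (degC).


FP = 0.71 * 115 + (-3) = 78.65

78.65 degC


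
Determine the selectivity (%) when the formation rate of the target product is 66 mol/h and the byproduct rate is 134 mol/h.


Selectivity = desired / (desired + undesired) * 100
Total products = 66 + 134 = 200 mol/h
S = 66 / 200 * 100
= 0.3300 * 100
= 33.00 %

33.00 %


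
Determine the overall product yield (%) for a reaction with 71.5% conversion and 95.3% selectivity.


Overall yield = conversion (%) * selectivity (%) / 100
Conversion = 71.5%, Selectivity = 95.3%
Y = 71.5 * 95.3 / 100
= 68.1395 %

68.1395 %


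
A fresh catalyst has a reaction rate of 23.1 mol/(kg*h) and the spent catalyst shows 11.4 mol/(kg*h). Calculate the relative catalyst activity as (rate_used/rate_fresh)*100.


Activity (%) = (rate_used / rate_fresh) * 100
rate_used = 11.4, rate_fresh = 23.1
= (11.4 / 23.1) * 100
= 0.4935 * 100 = 49.35

49.35 %


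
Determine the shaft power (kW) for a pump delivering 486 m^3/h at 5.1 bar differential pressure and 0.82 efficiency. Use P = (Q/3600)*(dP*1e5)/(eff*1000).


Q = 486 / 3600 = 0.135 m^3/s
P = 0.135 * (5.1 * 1e5) / 0.82 / 1000 = 83.96

83.96 kW


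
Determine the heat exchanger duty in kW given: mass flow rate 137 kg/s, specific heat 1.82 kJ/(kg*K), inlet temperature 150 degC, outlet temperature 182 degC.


Q = m_dot * cp * delta_T
delta_T = 182 - 150 = 32 K
Q = 137 * 1.82 * 32
= 249.34 * 32
= 7978.88 kW

7978.88 kW


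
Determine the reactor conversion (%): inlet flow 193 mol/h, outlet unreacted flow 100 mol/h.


X = (F_in - F_out) / F_in * 100
Moles reacted = 193 - 100 = 93
X = 93 / 193 * 100
= 0.4819 * 100
= 48.19 %

48.19 %


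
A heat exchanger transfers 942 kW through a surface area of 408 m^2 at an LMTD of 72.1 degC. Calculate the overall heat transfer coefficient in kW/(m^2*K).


From Q = U*A*LMTD, U = Q / (A * LMTD)
U = 942 / (408 * 72.1) = 942 / 29416.8 = 0.03202

0.03202 kW/(m^2*K)


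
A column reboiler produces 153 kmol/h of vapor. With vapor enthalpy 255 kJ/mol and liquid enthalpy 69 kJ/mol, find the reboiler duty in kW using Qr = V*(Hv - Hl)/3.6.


Qr = 153 * (255 - 69) / 3.6 = 153 * 186 / 3.6 = 7905

7905 kW


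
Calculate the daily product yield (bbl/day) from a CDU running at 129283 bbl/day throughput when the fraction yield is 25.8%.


Crude throughput = 129283 bbl/day
Fraction yield = 25.8%
yield = throughput * fraction / 100
yield = 129283 * 25.8 / 100 = 33355.014

33355.014 bbl/day


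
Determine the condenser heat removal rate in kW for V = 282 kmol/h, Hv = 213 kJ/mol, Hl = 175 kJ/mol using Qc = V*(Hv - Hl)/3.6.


Qc = 282 * (213 - 175) / 3.6 = 282 * 38 / 3.6 = 2977

2977 kW


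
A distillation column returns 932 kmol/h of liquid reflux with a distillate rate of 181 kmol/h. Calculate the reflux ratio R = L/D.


Reflux ratio definition: R = L / D (liquid returned / distillate withdrawn)
L = 932 kmol/h, D = 181 kmol/h
R = 932 / 181 = 5.149

5.149


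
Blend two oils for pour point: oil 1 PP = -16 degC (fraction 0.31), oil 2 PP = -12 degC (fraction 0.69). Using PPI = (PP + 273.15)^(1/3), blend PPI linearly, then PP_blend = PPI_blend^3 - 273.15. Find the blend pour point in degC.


PPI_1 = (-16 + 273.15)^(1/3) = 6.359098
PPI_2 = (-12 + 273.15)^(1/3) = 6.391901
PPI_blend = 0.31 * 6.359098 + 0.69 * 6.391901 = 6.381732
PP_blend = 6.381732^3 - 273.15 = 259.9056 - 273.15 = -13.24

-13.24 degC


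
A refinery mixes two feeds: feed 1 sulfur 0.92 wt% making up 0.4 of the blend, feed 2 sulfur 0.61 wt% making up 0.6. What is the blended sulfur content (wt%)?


Linear sulfur blending: S_blend = x1*S1 + x2*S2
Contribution 1: 0.4 * 0.92 = 0.368 wt%
Contribution 2: 0.6 * 0.61 = 0.366 wt%
S_blend = 0.368 + 0.366 = 0.734

0.734 wt%


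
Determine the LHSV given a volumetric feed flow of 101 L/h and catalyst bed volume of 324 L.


LHSV = volumetric feed rate / catalyst volume
= 101 L/h / 324 L
= 0.3117 h^-1

0.3117 h^-1


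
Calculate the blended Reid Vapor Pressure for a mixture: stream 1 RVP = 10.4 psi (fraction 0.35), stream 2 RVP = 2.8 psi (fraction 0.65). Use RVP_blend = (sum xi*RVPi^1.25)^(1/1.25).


Chevron index: RVP_blend = (sum xi*RVPi^1.25)^(1/1.25)
RVP^1.25 terms: 0.35 * 10.4^1.25 + 0.65 * 2.8^1.25 = 8.89101
RVP_blend = 8.89101^(1/1.25) = 5.743

5.743 psi


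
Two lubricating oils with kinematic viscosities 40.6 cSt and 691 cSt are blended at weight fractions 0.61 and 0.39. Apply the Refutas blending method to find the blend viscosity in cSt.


Refutas method: VBN_i = 14.534*ln(ln(visc_i + 0.8)) + 10.975, blended linearly by mass fraction; since VBN is linear in VBI_i = ln(ln(visc_i + 0.8)) and the fractions sum to 1, blend VBI directly: visc = exp(exp(VBI_blend)) - 0.8
VBI_1 = ln(ln(40.6 + 0.8)) = 1.31461
VBI_2 = ln(ln(691 + 0.8)) = 1.87783
VBI_blend = 0.61 * 1.31461 + 0.39 * 1.87783 = 1.53427
visc_blend = exp(exp(1.53427)) - 0.8 = 102.5

102.5 cSt


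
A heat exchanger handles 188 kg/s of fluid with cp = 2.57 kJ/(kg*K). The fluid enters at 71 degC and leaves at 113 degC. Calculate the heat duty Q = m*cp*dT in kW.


Q = m_dot * cp * delta_T
delta_T = 113 - 71 = 42 K
Q = 188 * 2.57 * 42
= 483.16 * 42
= 20292.72 kW

20292.72 kW


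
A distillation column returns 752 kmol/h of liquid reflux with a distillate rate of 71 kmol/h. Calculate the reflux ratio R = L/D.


Reflux ratio definition: R = L / D (liquid returned / distillate withdrawn)
L = 752 kmol/h, D = 71 kmol/h
R = 752 / 71 = 10.59

10.59


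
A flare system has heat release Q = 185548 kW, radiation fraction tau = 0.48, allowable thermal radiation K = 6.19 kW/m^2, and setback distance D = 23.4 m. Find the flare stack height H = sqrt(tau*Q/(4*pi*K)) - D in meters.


tau*Q/(4*pi*K) = 0.48 * 185548 / (4 * pi * 6.19) = 1144.98
sqrt(1144.98) = 33.8376
H = 33.8376 - 23.4 = 10.44

10.44 m


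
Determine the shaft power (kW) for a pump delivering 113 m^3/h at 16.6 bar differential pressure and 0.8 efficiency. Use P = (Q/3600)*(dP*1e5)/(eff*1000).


Q = 113 / 3600 = 0.0313889 m^3/s
P = 0.0313889 * (16.6 * 1e5) / 0.8 / 1000 = 65.13

65.13 kW


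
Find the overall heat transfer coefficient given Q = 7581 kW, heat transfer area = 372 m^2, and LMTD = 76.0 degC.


From Q = U*A*LMTD, U = Q / (A * LMTD)
U = 7581 / (372 * 76.0) = 7581 / 28272 = 0.2681

0.2681 kW/(m^2*K)


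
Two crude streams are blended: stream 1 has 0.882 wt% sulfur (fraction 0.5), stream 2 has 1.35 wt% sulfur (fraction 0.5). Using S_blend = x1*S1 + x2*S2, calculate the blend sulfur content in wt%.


Linear sulfur blending: S_blend = x1*S1 + x2*S2
Contribution 1: 0.5 * 0.882 = 0.441 wt%
Contribution 2: 0.5 * 1.35 = 0.675 wt%
S_blend = 0.441 + 0.675 = 1.116

1.116 wt%


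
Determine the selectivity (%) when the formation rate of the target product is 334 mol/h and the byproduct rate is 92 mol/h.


Selectivity = desired / (desired + undesired) * 100
Total products = 334 + 92 = 426 mol/h
S = 334 / 426 * 100
= 0.7840 * 100
= 78.40 %

78.40 %


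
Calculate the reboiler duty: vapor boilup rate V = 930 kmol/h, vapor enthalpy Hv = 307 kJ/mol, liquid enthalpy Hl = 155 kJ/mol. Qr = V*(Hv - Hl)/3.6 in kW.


Qr = 930 * (307 - 155) / 3.6 = 930 * 152 / 3.6 = 39270

39270 kW


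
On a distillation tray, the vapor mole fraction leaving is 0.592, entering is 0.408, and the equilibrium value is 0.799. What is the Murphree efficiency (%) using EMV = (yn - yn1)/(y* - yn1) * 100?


Murphree vapor efficiency: EMV = (y_n - y_(n-1)) / (y*_n - y_(n-1)) * 100
EMV = (0.592 - 0.408) / (0.799 - 0.408) * 100 = 0.184 / 0.391 * 100 = 47.06

47.06 %


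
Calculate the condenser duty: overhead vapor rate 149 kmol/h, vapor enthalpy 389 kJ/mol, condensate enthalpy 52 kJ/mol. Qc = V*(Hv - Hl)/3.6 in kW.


Qc = 149 * (389 - 52) / 3.6 = 149 * 337 / 3.6 = 13950

13950 kW


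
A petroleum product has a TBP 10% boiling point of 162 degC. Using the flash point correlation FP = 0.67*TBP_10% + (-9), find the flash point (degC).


FP = 0.67 * 162 + (-9) = 99.54

99.54 degC


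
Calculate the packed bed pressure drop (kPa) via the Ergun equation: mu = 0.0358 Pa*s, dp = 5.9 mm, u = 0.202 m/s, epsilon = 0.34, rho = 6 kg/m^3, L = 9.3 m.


dp = 5.9 mm = 0.0059 m
Viscous term = 150*0.0358*0.202*(1-0.34)^2 / (0.0059^2*0.34^3) = 345361
Inertial term = 1.75*6*0.202^2*(1-0.34) / (0.0059*0.34^3) = 1219.4
dP/L = 345361 + 1219.4 = 346580 Pa/m
dP = 346580 * 9.3 / 1000 = 3223 kPa

3223 kPa


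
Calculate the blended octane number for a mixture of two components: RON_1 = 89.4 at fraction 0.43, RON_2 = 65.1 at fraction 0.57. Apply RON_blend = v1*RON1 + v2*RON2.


Linear blending: RON_blend = sum(vi * RONi)
Contribution 1: 0.43 * 89.4 = 38.442
Contribution 2: 0.57 * 65.1 = 37.107
RON_blend = 38.442 + 37.107 = 75.549

75.549


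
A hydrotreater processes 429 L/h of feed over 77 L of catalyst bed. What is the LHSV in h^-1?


LHSV = volumetric feed rate / catalyst volume
= 429 L/h / 77 L
= 5.571 h^-1

5.571 h^-1


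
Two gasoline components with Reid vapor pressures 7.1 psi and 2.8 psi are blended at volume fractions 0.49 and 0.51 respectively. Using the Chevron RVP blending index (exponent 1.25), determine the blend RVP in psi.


Chevron index: RVP_blend = (sum xi*RVPi^1.25)^(1/1.25)
RVP^1.25 terms: 0.49 * 7.1^1.25 + 0.51 * 2.8^1.25 = 7.52618
RVP_blend = 7.52618^(1/1.25) = 5.026

5.026 psi


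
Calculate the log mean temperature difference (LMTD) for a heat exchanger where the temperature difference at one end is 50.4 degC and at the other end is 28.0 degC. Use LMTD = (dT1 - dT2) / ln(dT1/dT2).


LMTD = (dT1 - dT2) / ln(dT1/dT2)
= (50.4 - 28.0) / ln(50.4 / 28.0) = 22.4 / 0.587787 = 38.11

38.11 degC


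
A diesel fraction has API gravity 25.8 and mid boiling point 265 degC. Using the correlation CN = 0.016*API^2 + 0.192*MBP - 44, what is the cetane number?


CN = 0.016 * 25.8^2 + 0.192 * 265 - 44
CN = 10.65024 + 50.88 - 44 = 17.53024

17.53024


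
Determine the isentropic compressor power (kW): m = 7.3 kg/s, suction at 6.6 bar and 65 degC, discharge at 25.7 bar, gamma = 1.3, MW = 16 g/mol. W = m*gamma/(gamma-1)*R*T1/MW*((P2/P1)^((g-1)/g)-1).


Isentropic work: W = m*(gamma/(gamma-1))*(R*T1/MW)*((P2/P1)^((gamma-1)/gamma) - 1)
T1 = 65 + 273.15 = 338.15 K
Pressure ratio = 25.7 / 6.6 = 3.89394
Exponent = (1.3 - 1)/1.3 = 0.230769
(P2/P1)^exp - 1 = 3.89394^0.230769 - 1 = 0.368496
W = 7.3 * 1.3 / 0.3 * 8.314 * 338.15 / 16 * 0.368496 = 2048

2048 kW


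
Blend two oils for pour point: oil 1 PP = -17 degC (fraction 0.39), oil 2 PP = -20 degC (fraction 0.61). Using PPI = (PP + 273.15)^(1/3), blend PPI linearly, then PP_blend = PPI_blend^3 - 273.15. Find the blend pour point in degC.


PPI_1 = (-17 + 273.15)^(1/3) = 6.350844
PPI_2 = (-20 + 273.15)^(1/3) = 6.325953
PPI_blend = 0.39 * 6.350844 + 0.61 * 6.325953 = 6.33566
PP_blend = 6.33566^3 - 273.15 = 254.3171 - 273.15 = -18.83

-18.83 degC


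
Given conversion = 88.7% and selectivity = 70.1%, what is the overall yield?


Overall yield = conversion (%) * selectivity (%) / 100
Conversion = 88.7%, Selectivity = 70.1%
Y = 88.7 * 70.1 / 100
= 62.1787 %

62.1787 %


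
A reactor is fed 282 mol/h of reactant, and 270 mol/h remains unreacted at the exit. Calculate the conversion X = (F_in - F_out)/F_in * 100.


X = (F_in - F_out) / F_in * 100
Moles reacted = 282 - 270 = 12
X = 12 / 282 * 100
= 0.04255 * 100
= 4.255 %

4.255 %


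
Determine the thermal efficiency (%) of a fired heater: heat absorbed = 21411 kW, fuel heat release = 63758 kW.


Furnace efficiency = Q_absorbed / Q_fuel * 100
= 21411 / 63758 * 100 = 33.58

33.58 %


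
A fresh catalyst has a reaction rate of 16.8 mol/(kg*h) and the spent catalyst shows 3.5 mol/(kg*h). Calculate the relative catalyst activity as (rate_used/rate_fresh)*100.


Activity (%) = (rate_used / rate_fresh) * 100
rate_used = 3.5, rate_fresh = 16.8
= (3.5 / 16.8) * 100
= 0.2083 * 100 = 20.83

20.83 %


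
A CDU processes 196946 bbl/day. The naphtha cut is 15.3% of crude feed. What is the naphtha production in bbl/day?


Crude throughput = 196946 bbl/day
Fraction yield = 15.3%
yield = throughput * fraction / 100
yield = 196946 * 15.3 / 100 = 30132.738

30132.738 bbl/day


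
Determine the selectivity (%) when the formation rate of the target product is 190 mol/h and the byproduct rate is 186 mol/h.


Selectivity = desired / (desired + undesired) * 100
Total products = 190 + 186 = 376 mol/h
S = 190 / 376 * 100
= 0.5053 * 100
= 50.53 %

50.53 %


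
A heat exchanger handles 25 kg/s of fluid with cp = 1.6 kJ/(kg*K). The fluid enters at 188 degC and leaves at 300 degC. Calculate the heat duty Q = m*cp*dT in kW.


Q = m_dot * cp * delta_T
delta_T = 300 - 188 = 112 K
Q = 25 * 1.6 * 112
= 40 * 112
= 4480 kW

4480 kW


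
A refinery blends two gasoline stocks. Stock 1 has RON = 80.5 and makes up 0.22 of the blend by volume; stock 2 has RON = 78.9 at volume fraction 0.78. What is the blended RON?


Linear blending: RON_blend = sum(vi * RONi)
Contribution 1: 0.22 * 80.5 = 17.71
Contribution 2: 0.78 * 78.9 = 61.542
RON_blend = 17.71 + 61.542 = 79.252

79.252


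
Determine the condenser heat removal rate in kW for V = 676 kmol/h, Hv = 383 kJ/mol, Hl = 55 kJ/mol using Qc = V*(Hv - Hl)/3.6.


Qc = 676 * (383 - 55) / 3.6 = 676 * 328 / 3.6 = 61590

61590 kW


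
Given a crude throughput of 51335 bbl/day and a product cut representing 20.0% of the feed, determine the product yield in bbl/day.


Crude throughput = 51335 bbl/day
Fraction yield = 20.0%
yield = throughput * fraction / 100
yield = 51335 * 20.0 / 100 = 10267

10267 bbl/day


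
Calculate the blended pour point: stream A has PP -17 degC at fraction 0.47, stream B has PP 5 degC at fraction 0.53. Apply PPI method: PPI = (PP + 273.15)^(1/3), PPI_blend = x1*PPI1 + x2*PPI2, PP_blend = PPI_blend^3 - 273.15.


PPI_1 = (-17 + 273.15)^(1/3) = 6.350844
PPI_2 = (5 + 273.15)^(1/3) = 6.527693
PPI_blend = 0.47 * 6.350844 + 0.53 * 6.527693 = 6.444574
PP_blend = 6.444574^3 - 273.15 = 267.6595 - 273.15 = -5.49

-5.49 degC


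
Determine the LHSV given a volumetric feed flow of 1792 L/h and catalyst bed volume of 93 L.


LHSV = volumetric feed rate / catalyst volume
= 1792 L/h / 93 L
= 19.27 h^-1

19.27 h^-1


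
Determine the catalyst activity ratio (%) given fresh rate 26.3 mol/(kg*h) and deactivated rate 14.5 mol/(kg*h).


Activity (%) = (rate_used / rate_fresh) * 100
rate_used = 14.5, rate_fresh = 26.3
= (14.5 / 26.3) * 100
= 0.5513 * 100 = 55.13

55.13 %


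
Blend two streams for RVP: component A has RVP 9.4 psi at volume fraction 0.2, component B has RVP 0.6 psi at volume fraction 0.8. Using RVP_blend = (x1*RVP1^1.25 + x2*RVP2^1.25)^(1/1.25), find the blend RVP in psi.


Chevron index: RVP_blend = (sum xi*RVPi^1.25)^(1/1.25)
RVP^1.25 terms: 0.2 * 9.4^1.25 + 0.8 * 0.6^1.25 = 3.7143
RVP_blend = 3.7143^(1/1.25) = 2.857

2.857 psi


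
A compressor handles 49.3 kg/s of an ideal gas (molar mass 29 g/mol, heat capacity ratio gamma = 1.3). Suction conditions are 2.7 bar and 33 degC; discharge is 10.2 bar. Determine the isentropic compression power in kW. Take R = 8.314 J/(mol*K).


Isentropic work: W = m*(gamma/(gamma-1))*(R*T1/MW)*((P2/P1)^((gamma-1)/gamma) - 1)
T1 = 33 + 273.15 = 306.15 K
Pressure ratio = 10.2 / 2.7 = 3.77778
Exponent = (1.3 - 1)/1.3 = 0.230769
(P2/P1)^exp - 1 = 3.77778^0.230769 - 1 = 0.358965
W = 49.3 * 1.3 / 0.3 * 8.314 * 306.15 / 29 * 0.358965 = 6731

6731 kW


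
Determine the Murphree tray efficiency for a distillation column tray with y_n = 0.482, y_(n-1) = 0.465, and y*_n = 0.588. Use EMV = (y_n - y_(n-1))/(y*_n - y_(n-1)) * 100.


Murphree vapor efficiency: EMV = (y_n - y_(n-1)) / (y*_n - y_(n-1)) * 100
EMV = (0.482 - 0.465) / (0.588 - 0.465) * 100 = 0.017 / 0.123 * 100 = 13.82

13.82 %


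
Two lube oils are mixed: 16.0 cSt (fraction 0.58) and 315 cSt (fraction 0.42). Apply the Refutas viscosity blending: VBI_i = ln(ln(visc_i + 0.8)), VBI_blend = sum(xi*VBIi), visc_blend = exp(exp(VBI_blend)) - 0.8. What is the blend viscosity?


Refutas method: VBN_i = 14.534*ln(ln(visc_i + 0.8)) + 10.975, blended linearly by mass fraction; since VBN is linear in VBI_i = ln(ln(visc_i + 0.8)) and the fractions sum to 1, blend VBI directly: visc = exp(exp(VBI_blend)) - 0.8
VBI_1 = ln(ln(16.0 + 0.8)) = 1.03723
VBI_2 = ln(ln(315 + 0.8)) = 1.75009
VBI_blend = 0.58 * 1.03723 + 0.42 * 1.75009 = 1.33663
visc_blend = exp(exp(1.33663)) - 0.8 = 44.18

44.18 cSt


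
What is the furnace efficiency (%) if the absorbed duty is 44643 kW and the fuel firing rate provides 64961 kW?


Furnace efficiency = Q_absorbed / Q_fuel * 100
= 44643 / 64961 * 100 = 68.72

68.72 %


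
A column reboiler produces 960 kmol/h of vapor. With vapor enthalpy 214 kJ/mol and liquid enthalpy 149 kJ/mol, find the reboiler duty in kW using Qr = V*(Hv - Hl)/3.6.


Qr = 960 * (214 - 149) / 3.6 = 960 * 65 / 3.6 = 17330

17330 kW


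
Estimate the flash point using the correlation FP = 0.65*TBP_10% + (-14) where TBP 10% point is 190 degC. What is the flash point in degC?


FP = 0.65 * 190 + (-14) = 109.5

109.5 degC


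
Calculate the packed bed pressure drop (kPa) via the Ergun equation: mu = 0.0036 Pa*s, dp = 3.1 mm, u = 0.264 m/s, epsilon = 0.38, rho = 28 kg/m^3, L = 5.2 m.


dp = 3.1 mm = 0.0031 m
Viscous term = 150*0.0036*0.264*(1-0.38)^2 / (0.0031^2*0.38^3) = 103922
Inertial term = 1.75*28*0.264^2*(1-0.38) / (0.0031*0.38^3) = 12447.5
dP/L = 103922 + 12447.5 = 116370 Pa/m
dP = 116370 * 5.2 / 1000 = 605.1 kPa

605.1 kPa


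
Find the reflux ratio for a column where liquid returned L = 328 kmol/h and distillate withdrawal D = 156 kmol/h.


Reflux ratio definition: R = L / D (liquid returned / distillate withdrawn)
L = 328 kmol/h, D = 156 kmol/h
R = 328 / 156 = 2.103

2.103


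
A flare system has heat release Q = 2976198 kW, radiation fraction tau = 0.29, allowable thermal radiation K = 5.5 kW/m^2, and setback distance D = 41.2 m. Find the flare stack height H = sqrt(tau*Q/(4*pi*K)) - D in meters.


tau*Q/(4*pi*K) = 0.29 * 2976198 / (4 * pi * 5.5) = 12487.8
sqrt(12487.8) = 111.749
H = 111.749 - 41.2 = 70.55

70.55 m


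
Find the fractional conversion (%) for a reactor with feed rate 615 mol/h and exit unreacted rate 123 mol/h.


X = (F_in - F_out) / F_in * 100
Moles reacted = 615 - 123 = 492
X = 492 / 615 * 100
= 0.8000 * 100
= 80.00 %

80.00 %


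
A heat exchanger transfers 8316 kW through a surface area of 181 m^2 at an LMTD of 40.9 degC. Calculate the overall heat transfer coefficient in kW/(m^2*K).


From Q = U*A*LMTD, U = Q / (A * LMTD)
U = 8316 / (181 * 40.9) = 8316 / 7402.9 = 1.123

1.123 kW/(m^2*K)


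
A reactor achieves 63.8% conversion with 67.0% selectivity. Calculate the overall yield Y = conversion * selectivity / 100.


Overall yield = conversion (%) * selectivity (%) / 100
Conversion = 63.8%, Selectivity = 67.0%
Y = 63.8 * 67.0 / 100
= 42.746 %

42.746 %


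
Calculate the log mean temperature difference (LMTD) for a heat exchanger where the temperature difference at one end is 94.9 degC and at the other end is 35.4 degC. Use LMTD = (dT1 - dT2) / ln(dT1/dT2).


LMTD = (dT1 - dT2) / ln(dT1/dT2)
= (94.9 - 35.4) / ln(94.9 / 35.4) = 59.5 / 0.986112 = 60.34

60.34 degC


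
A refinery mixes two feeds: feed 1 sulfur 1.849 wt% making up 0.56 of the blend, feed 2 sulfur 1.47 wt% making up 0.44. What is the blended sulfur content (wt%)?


Linear sulfur blending: S_blend = x1*S1 + x2*S2
Contribution 1: 0.56 * 1.849 = 1.03544 wt%
Contribution 2: 0.44 * 1.47 = 0.6468 wt%
S_blend = 1.03544 + 0.6468 = 1.68224

1.68224 wt%


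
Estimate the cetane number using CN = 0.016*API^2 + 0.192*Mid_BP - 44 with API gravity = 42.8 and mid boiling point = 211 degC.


CN = 0.016 * 42.8^2 + 0.192 * 211 - 44
CN = 29.30944 + 40.512 - 44 = 25.82144

25.82144


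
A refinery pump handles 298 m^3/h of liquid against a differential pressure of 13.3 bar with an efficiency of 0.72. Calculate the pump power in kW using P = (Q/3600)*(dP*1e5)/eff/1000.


Q = 298 / 3600 = 0.0827778 m^3/s
P = 0.0827778 * (13.3 * 1e5) / 0.72 / 1000 = 152.9

152.9 kW


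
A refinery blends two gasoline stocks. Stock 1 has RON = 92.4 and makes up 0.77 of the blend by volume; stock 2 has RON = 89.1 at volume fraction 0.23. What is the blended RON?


Linear blending: RON_blend = sum(vi * RONi)
Contribution 1: 0.77 * 92.4 = 71.148
Contribution 2: 0.23 * 89.1 = 20.493
RON_blend = 71.148 + 20.493 = 91.641

91.641


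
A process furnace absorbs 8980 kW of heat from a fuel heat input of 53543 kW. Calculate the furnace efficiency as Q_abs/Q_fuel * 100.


Furnace efficiency = Q_absorbed / Q_fuel * 100
= 8980 / 53543 * 100 = 16.77

16.77 %


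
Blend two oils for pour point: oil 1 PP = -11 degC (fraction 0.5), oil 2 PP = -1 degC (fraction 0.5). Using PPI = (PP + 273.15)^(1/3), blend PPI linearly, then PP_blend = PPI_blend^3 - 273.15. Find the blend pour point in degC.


PPI_1 = (-11 + 273.15)^(1/3) = 6.400049
PPI_2 = (-1 + 273.15)^(1/3) = 6.480414
PPI_blend = 0.5 * 6.400049 + 0.5 * 6.480414 = 6.440231
PP_blend = 6.440231^3 - 273.15 = 267.1187 - 273.15 = -6.03

-6.03 degC


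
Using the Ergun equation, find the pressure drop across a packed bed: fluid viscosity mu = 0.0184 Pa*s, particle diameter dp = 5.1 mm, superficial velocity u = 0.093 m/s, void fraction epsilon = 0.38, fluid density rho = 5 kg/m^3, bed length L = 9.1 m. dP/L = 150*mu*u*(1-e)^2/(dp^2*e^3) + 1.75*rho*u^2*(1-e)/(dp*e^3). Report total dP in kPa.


dp = 5.1 mm = 0.0051 m
Viscous term = 150*0.0184*0.093*(1-0.38)^2 / (0.0051^2*0.38^3) = 69132.8
Inertial term = 1.75*5*0.093^2*(1-0.38) / (0.0051*0.38^3) = 167.666
dP/L = 69132.8 + 167.666 = 69300.5 Pa/m
dP = 69300.5 * 9.1 / 1000 = 630.6 kPa

630.6 kPa


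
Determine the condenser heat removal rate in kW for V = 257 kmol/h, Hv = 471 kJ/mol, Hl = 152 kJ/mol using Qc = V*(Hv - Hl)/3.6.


Qc = 257 * (471 - 152) / 3.6 = 257 * 319 / 3.6 = 22770

22770 kW


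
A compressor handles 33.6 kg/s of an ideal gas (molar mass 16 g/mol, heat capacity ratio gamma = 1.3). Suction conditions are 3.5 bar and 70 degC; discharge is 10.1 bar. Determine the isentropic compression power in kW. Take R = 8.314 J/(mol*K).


Isentropic work: W = m*(gamma/(gamma-1))*(R*T1/MW)*((P2/P1)^((gamma-1)/gamma) - 1)
T1 = 70 + 273.15 = 343.15 K
Pressure ratio = 10.1 / 3.5 = 2.88571
Exponent = (1.3 - 1)/1.3 = 0.230769
(P2/P1)^exp - 1 = 2.88571^0.230769 - 1 = 0.277062
W = 33.6 * 1.3 / 0.3 * 8.314 * 343.15 / 16 * 0.277062 = 7193

7193 kW


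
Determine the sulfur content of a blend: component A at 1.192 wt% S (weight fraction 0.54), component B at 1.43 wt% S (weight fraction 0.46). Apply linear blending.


Linear sulfur blending: S_blend = x1*S1 + x2*S2
Contribution 1: 0.54 * 1.192 = 0.64368 wt%
Contribution 2: 0.46 * 1.43 = 0.6578 wt%
S_blend = 0.64368 + 0.6578 = 1.30148

1.30148 wt%


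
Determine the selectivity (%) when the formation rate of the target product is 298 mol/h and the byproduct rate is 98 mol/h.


Selectivity = desired / (desired + undesired) * 100
Total products = 298 + 98 = 396 mol/h
S = 298 / 396 * 100
= 0.7525 * 100
= 75.25 %

75.25 %


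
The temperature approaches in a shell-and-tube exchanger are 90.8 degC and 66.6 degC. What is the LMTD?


LMTD = (dT1 - dT2) / ln(dT1/dT2)
= (90.8 - 66.6) / ln(90.8 / 66.6) = 24.2 / 0.309955 = 78.08

78.08 degC


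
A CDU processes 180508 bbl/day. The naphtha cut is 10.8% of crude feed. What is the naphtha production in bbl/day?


Crude throughput = 180508 bbl/day
Fraction yield = 10.8%
yield = throughput * fraction / 100
yield = 180508 * 10.8 / 100 = 19494.864

19494.864 bbl/day


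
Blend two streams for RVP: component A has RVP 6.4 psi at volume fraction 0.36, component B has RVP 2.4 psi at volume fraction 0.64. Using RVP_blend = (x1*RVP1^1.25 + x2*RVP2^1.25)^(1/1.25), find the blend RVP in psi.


Chevron index: RVP_blend = (sum xi*RVPi^1.25)^(1/1.25)
RVP^1.25 terms: 0.36 * 6.4^1.25 + 0.64 * 2.4^1.25 = 5.57641
RVP_blend = 5.57641^(1/1.25) = 3.954

3.954 psi


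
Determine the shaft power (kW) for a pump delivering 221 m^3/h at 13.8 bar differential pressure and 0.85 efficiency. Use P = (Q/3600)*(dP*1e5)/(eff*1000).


Q = 221 / 3600 = 0.0613889 m^3/s
P = 0.0613889 * (13.8 * 1e5) / 0.85 / 1000 = 99.67

99.67 kW


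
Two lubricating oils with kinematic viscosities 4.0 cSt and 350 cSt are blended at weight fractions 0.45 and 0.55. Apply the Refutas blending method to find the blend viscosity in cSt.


Refutas method: VBN_i = 14.534*ln(ln(visc_i + 0.8)) + 10.975, blended linearly by mass fraction; since VBN is linear in VBI_i = ln(ln(visc_i + 0.8)) and the fractions sum to 1, blend VBI directly: visc = exp(exp(VBI_blend)) - 0.8
VBI_1 = ln(ln(4.0 + 0.8)) = 0.450194
VBI_2 = ln(ln(350 + 0.8)) = 1.76819
VBI_blend = 0.45 * 0.450194 + 0.55 * 1.76819 = 1.17509
visc_blend = exp(exp(1.17509)) - 0.8 = 24.69

24.69 cSt


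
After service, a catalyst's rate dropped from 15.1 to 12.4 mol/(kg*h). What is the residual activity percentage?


Activity (%) = (rate_used / rate_fresh) * 100
rate_used = 12.4, rate_fresh = 15.1
= (12.4 / 15.1) * 100
= 0.8212 * 100 = 82.12

82.12 %


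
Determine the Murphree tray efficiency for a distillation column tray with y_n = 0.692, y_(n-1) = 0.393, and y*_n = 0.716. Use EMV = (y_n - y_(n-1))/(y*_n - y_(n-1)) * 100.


Murphree vapor efficiency: EMV = (y_n - y_(n-1)) / (y*_n - y_(n-1)) * 100
EMV = (0.692 - 0.393) / (0.716 - 0.393) * 100 = 0.299 / 0.323 * 100 = 92.57

92.57 %


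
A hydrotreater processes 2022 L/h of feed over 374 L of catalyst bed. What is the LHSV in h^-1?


LHSV = volumetric feed rate / catalyst volume
= 2022 L/h / 374 L
= 5.406 h^-1

5.406 h^-1


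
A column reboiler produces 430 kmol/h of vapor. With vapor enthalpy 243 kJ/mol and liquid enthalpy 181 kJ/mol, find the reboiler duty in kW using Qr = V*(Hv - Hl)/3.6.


Qr = 430 * (243 - 181) / 3.6 = 430 * 62 / 3.6 = 7406

7406 kW


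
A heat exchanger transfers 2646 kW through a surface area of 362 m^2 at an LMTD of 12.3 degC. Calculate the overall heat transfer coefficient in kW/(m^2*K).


From Q = U*A*LMTD, U = Q / (A * LMTD)
U = 2646 / (362 * 12.3) = 2646 / 4452.6 = 0.5943

0.5943 kW/(m^2*K)


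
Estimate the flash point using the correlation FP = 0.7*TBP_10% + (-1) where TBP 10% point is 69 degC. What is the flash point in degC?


FP = 0.7 * 69 + (-1) = 47.3

47.3 degC


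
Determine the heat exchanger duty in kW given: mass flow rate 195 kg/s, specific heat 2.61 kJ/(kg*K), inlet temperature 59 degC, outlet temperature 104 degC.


Q = m_dot * cp * delta_T
delta_T = 104 - 59 = 45 K
Q = 195 * 2.61 * 45
= 508.95 * 45
= 22902.75 kW

22902.75 kW


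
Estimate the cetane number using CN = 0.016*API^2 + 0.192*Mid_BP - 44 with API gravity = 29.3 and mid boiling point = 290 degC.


CN = 0.016 * 29.3^2 + 0.192 * 290 - 44
CN = 13.73584 + 55.68 - 44 = 25.41584

25.41584


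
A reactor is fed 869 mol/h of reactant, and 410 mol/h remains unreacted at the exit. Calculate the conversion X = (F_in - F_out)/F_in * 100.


X = (F_in - F_out) / F_in * 100
Moles reacted = 869 - 410 = 459
X = 459 / 869 * 100
= 0.5282 * 100
= 52.82 %

52.82 %


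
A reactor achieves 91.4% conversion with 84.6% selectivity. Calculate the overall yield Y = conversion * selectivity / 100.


Overall yield = conversion (%) * selectivity (%) / 100
Conversion = 91.4%, Selectivity = 84.6%
Y = 91.4 * 84.6 / 100
= 77.3244 %

77.3244 %


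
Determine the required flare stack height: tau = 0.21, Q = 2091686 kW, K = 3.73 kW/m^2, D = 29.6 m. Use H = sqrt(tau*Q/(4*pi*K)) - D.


tau*Q/(4*pi*K) = 0.21 * 2091686 / (4 * pi * 3.73) = 9371.24
sqrt(9371.24) = 96.8052
H = 96.8052 - 29.6 = 67.21

67.21 m


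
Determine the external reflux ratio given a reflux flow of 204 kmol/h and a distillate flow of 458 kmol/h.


Reflux ratio definition: R = L / D (liquid returned / distillate withdrawn)
L = 204 kmol/h, D = 458 kmol/h
R = 204 / 458 = 0.4454

0.4454


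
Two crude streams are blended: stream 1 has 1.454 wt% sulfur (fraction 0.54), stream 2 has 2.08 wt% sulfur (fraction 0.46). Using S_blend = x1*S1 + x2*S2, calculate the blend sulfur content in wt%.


Linear sulfur blending: S_blend = x1*S1 + x2*S2
Contribution 1: 0.54 * 1.454 = 0.78516 wt%
Contribution 2: 0.46 * 2.08 = 0.9568 wt%
S_blend = 0.78516 + 0.9568 = 1.74196

1.74196 wt%


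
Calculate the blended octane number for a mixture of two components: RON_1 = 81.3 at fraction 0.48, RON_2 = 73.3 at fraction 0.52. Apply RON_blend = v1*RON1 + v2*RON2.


Linear blending: RON_blend = sum(vi * RONi)
Contribution 1: 0.48 * 81.3 = 39.024
Contribution 2: 0.52 * 73.3 = 38.116
RON_blend = 39.024 + 38.116 = 77.14

77.14
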